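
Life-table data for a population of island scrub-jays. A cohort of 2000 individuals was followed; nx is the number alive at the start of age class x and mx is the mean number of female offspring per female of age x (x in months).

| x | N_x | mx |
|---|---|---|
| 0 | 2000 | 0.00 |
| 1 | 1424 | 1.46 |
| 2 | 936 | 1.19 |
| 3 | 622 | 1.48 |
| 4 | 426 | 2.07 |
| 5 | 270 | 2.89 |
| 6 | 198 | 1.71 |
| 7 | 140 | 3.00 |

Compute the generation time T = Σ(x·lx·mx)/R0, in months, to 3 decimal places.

lx = nx/n0 = nx/2000: 1, 0.712, 0.468, 0.311, 0.213, 0.135, 0.099, 0.07
lx·mx: 0, 1.03952, 0.55692, 0.46028, 0.44091, 0.39015, 0.16929, 0.21 → R0 = 3.26707
x·lx·mx: 0, 1.03952, 1.11384, 1.38084, 1.76364, 1.95075, 1.01574, 1.47 → Σ = 9.73433
T = 9.73433 / 3.26707 = 2.979529… → 2.980

2.980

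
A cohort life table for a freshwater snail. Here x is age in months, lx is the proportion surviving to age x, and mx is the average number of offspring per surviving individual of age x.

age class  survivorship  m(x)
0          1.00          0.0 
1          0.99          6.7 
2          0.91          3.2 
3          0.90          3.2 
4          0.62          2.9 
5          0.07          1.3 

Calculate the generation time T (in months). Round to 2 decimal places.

2.01

lx·mx: 0, 6.633, 2.912, 2.88, 1.798, 0.091 → R0 = 14.314
x·lx·mx: 0, 6.633, 5.824, 8.64, 7.192, 0.455 → Σ = 28.744
T = 28.744 / 14.314 = 2.008104… → 2.01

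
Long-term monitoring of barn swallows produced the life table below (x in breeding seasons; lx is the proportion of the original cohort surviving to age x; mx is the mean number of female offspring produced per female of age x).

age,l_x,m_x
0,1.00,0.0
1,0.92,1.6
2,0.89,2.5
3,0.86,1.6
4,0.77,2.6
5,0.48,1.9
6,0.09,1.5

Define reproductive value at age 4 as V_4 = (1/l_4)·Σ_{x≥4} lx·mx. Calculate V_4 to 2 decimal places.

lx·mx for x ≥ 4: 2.002, 0.912, 0.135 → sum = 3.049
V_4 = 3.049 / l_4 = 3.049 / 0.77 = 3.95974… → 3.96

3.96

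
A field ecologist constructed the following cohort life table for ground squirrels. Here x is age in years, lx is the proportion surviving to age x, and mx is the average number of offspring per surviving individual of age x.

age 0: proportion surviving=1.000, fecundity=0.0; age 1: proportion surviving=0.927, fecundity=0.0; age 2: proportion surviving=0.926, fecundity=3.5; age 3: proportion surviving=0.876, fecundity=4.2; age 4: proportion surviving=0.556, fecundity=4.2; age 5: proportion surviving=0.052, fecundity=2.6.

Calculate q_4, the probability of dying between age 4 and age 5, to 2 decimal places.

q_4 = (l_4 − l_5) / l_4 = (0.556 − 0.052) / 0.556
     = 0.504 / 0.556 = 0.906475… → 0.91

0.91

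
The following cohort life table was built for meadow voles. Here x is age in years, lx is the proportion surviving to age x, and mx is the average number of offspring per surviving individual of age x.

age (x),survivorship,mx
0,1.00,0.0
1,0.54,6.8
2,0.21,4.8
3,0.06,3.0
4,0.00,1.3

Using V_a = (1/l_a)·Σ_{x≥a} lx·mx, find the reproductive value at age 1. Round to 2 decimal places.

9.00

lx·mx for x ≥ 1: 3.672, 1.008, 0.18, 0 → sum = 4.86
V_1 = 4.86 / l_1 = 4.86 / 0.54 = 9 → 9.00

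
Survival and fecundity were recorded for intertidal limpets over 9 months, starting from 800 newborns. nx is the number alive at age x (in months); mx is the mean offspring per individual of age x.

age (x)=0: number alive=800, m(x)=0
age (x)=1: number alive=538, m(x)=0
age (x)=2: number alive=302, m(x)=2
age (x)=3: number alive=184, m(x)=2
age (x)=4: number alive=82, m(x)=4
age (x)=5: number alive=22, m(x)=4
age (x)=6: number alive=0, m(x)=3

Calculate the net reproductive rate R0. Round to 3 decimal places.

lx = nx/n0 = nx/800: 1, 0.6725, 0.3775, 0.23, 0.1025, 0.0275, 0
lx·mx by age: 0, 0, 0.755, 0.46, 0.41, 0.11, 0
R0 = Σ lx·mx = 1.735 → 1.735

1.735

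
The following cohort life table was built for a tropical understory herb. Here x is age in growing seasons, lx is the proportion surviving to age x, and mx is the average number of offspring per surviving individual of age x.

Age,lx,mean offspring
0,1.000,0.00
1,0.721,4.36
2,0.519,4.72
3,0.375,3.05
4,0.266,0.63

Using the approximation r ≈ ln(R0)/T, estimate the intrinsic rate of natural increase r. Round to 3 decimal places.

R0 = Σ lx·mx = 0 + 3.14356 + 2.44968 + 1.14375 + 0.16758 = 6.90457
Σ x·lx·mx = 12.14449; T = 12.14449/6.90457 = 1.75891…
r ≈ ln(R0)/T = ln(6.90457)/1.75891… = 1.09851… → 1.099

1.099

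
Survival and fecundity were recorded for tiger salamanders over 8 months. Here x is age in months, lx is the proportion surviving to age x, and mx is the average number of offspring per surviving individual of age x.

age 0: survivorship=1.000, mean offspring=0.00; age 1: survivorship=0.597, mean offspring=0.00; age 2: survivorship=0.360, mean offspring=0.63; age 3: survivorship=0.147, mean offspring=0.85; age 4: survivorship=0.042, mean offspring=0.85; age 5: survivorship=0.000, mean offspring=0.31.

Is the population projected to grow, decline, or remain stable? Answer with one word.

declining

R0 = Σ lx·mx = 0 + 0 + 0.2268 + 0.12495 + 0.0357 + 0 = 0.38745
R0 < 1, so the population is declining.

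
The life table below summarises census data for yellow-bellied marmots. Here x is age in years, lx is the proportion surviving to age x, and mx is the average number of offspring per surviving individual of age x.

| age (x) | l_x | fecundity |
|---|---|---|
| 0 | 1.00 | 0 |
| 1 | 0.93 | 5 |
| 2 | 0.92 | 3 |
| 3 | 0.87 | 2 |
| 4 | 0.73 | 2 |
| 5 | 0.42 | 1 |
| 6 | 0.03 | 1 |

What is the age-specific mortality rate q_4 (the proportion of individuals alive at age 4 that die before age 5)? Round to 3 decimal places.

0.425

q_4 = (l_4 − l_5) / l_4 = (0.73 − 0.42) / 0.73
     = 0.31 / 0.73 = 0.424658… → 0.425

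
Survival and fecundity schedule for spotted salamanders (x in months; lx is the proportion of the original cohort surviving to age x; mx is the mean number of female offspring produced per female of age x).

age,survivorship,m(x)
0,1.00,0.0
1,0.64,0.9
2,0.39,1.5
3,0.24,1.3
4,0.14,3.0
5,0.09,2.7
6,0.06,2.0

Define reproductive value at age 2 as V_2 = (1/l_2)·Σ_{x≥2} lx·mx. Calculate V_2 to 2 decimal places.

lx·mx for x ≥ 2: 0.585, 0.312, 0.42, 0.243, 0.12 → sum = 1.68
V_2 = 1.68 / l_2 = 1.68 / 0.39 = 4.307692… → 4.31

4.31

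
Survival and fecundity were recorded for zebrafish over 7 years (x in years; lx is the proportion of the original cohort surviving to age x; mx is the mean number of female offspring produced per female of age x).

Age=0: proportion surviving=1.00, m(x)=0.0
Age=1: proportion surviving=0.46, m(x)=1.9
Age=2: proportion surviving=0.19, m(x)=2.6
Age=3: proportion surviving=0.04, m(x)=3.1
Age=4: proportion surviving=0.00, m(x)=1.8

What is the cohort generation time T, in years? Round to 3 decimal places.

1.497

lx·mx: 0, 0.874, 0.494, 0.124, 0 → R0 = 1.492
x·lx·mx: 0, 0.874, 0.988, 0.372, 0 → Σ = 2.234
T = 2.234 / 1.492 = 1.497319… → 1.497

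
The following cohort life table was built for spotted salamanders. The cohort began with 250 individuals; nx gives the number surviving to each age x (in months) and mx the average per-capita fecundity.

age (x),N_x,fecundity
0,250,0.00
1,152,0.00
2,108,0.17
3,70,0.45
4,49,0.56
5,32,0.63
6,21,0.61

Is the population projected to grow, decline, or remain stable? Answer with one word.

declining

lx = nx/n0 = nx/250: 1, 0.608, 0.432, 0.28, 0.196, 0.128, 0.084
R0 = Σ lx·mx = 0 + 0 + 0.07344 + 0.126 + 0.10976 + 0.08064 + 0.05124 = 0.44108
R0 < 1, so the population is declining.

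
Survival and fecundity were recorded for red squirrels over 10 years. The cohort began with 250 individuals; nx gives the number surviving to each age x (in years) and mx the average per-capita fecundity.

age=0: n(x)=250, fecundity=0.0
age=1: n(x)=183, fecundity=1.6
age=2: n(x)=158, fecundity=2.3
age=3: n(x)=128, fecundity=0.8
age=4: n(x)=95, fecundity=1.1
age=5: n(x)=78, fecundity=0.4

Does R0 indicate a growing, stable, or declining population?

lx = nx/n0 = nx/250: 1, 0.732, 0.632, 0.512, 0.38, 0.312
R0 = Σ lx·mx = 0 + 1.1712 + 1.4536 + 0.4096 + 0.418 + 0.1248 = 3.5772
R0 > 1, so the population is growing.

growing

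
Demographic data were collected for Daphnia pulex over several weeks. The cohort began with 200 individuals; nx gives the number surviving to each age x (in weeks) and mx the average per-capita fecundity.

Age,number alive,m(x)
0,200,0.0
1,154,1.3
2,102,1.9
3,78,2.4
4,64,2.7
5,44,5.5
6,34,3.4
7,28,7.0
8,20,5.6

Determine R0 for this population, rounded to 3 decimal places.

7.098

lx = nx/n0 = nx/200: 1, 0.77, 0.51, 0.39, 0.32, 0.22, 0.17, 0.14, 0.1
lx·mx by age: 0, 1.001, 0.969, 0.936, 0.864, 1.21, 0.578, 0.98, 0.56
R0 = Σ lx·mx = 7.098 → 7.098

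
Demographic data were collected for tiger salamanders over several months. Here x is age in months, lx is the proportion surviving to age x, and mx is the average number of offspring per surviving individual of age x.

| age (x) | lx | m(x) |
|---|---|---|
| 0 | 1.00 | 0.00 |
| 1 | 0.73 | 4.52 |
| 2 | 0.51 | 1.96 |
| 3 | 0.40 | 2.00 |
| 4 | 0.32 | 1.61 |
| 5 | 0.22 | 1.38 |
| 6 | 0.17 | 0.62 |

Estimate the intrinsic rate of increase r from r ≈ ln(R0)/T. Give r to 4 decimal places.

0.9081

R0 = Σ lx·mx = 0 + 3.2996 + 0.9996 + 0.8 + 0.5152 + 0.3036 + 0.1054 = 6.0234
Σ x·lx·mx = 11.91; T = 11.91/6.0234 = 1.97729…
r ≈ ln(R0)/T = ln(6.0234)/1.97729… = 0.908139… → 0.9081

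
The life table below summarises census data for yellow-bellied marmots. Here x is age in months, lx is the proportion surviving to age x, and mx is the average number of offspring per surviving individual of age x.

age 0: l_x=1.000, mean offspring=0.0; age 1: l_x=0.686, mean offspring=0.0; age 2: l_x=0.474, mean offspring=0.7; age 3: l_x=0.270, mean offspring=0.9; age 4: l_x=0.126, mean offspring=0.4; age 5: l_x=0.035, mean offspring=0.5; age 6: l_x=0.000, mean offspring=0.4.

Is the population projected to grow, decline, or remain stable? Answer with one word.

declining

R0 = Σ lx·mx = 0 + 0 + 0.3318 + 0.243 + 0.0504 + 0.0175 + 0 = 0.6427
R0 < 1, so the population is declining.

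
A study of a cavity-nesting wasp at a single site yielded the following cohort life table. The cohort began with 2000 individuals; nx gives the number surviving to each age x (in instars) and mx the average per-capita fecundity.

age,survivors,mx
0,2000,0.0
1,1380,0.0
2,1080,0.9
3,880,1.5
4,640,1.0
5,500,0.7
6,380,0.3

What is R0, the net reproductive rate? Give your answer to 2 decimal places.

1.70

lx = nx/n0 = nx/2000: 1, 0.69, 0.54, 0.44, 0.32, 0.25, 0.19
lx·mx by age: 0, 0, 0.486, 0.66, 0.32, 0.175, 0.057
R0 = Σ lx·mx = 1.698 → 1.70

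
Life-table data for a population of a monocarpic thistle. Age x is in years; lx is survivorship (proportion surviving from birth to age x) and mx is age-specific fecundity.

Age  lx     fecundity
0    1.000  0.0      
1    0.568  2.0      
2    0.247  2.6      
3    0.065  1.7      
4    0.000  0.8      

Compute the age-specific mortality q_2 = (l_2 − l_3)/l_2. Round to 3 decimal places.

0.737

q_2 = (l_2 − l_3) / l_2 = (0.247 − 0.065) / 0.247
     = 0.182 / 0.247 = 0.736842… → 0.737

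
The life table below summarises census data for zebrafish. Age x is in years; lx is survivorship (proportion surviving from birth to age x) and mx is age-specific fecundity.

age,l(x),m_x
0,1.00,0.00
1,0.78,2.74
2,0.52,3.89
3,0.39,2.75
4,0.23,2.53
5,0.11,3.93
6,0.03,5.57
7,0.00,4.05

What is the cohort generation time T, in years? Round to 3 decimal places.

2.322

lx·mx: 0, 2.1372, 2.0228, 1.0725, 0.5819, 0.4323, 0.1671, 0 → R0 = 6.4138
x·lx·mx: 0, 2.1372, 4.0456, 3.2175, 2.3276, 2.1615, 1.0026, 0 → Σ = 14.892
T = 14.892 / 6.4138 = 2.321868… → 2.322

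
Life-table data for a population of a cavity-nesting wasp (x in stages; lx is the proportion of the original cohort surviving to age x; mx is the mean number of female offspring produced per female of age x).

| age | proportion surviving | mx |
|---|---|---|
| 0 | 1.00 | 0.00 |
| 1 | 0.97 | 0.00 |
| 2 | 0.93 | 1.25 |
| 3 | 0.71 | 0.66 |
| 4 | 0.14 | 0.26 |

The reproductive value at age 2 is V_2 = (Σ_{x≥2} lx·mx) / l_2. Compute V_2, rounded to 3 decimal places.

1.793

lx·mx for x ≥ 2: 1.1625, 0.4686, 0.0364 → sum = 1.6675
V_2 = 1.6675 / l_2 = 1.6675 / 0.93 = 1.793011… → 1.793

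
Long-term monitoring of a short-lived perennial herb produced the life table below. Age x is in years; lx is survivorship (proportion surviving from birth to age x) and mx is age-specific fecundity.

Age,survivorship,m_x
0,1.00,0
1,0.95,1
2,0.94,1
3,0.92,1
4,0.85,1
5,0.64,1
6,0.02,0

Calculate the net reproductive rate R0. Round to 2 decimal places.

lx·mx by age: 0, 0.95, 0.94, 0.92, 0.85, 0.64, 0
R0 = Σ lx·mx = 4.3 → 4.30

4.30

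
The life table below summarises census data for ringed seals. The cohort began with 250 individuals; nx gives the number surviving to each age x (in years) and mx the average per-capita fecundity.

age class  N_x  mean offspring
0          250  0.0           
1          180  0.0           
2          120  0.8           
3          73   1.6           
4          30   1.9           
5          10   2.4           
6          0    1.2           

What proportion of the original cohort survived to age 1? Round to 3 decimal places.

l_1 = n_1/n_0 = 180/250 = 0.72 → 0.720

0.720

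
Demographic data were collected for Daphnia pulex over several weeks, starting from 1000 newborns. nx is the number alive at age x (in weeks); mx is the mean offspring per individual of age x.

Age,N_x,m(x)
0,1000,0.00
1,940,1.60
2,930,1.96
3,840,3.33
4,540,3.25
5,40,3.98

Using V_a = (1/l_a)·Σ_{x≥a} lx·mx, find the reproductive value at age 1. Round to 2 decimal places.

8.55

lx = nx/n0 = nx/1000: 1, 0.94, 0.93, 0.84, 0.54, 0.04
lx·mx for x ≥ 1: 1.504, 1.8228, 2.7972, 1.755, 0.1592 → sum = 8.0382
V_1 = 8.0382 / l_1 = 8.0382 / 0.94 = 8.551277… → 8.55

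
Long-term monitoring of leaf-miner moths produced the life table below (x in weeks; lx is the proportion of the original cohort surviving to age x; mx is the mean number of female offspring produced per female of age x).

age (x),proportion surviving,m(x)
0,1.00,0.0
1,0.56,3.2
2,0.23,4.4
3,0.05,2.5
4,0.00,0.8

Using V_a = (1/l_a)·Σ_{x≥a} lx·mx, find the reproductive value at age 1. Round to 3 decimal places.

5.230

lx·mx for x ≥ 1: 1.792, 1.012, 0.125, 0 → sum = 2.929
V_1 = 2.929 / l_1 = 2.929 / 0.56 = 5.230357… → 5.230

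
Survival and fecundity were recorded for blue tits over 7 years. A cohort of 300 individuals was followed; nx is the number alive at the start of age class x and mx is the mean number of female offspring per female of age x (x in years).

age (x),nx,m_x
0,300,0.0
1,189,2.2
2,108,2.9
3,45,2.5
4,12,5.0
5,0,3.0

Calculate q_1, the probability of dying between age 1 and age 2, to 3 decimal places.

lx = nx/n0 = nx/300: 1, 0.63, 0.36, 0.15, 0.04, 0
q_1 = (l_1 − l_2) / l_1 = (0.63 − 0.36) / 0.63
     = 0.27 / 0.63 = 0.428571… → 0.429

0.429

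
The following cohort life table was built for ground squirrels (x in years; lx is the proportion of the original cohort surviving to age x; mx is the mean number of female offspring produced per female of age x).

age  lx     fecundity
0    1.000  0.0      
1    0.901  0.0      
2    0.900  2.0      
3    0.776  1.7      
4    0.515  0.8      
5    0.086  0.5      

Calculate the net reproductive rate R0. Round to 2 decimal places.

lx·mx by age: 0, 0, 1.8, 1.3192, 0.412, 0.043
R0 = Σ lx·mx = 3.5742 → 3.57

3.57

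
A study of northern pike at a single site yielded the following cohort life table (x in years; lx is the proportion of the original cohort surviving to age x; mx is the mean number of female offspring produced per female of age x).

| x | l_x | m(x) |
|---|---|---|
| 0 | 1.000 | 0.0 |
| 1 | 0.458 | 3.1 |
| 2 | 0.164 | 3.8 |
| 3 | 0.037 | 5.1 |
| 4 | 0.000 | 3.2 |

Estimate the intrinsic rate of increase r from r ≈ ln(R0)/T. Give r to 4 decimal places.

0.5543

R0 = Σ lx·mx = 0 + 1.4198 + 0.6232 + 0.1887 + 0 = 2.2317
Σ x·lx·mx = 3.2323; T = 3.2323/2.2317 = 1.44836…
r ≈ ln(R0)/T = ln(2.2317)/1.44836… = 0.554258… → 0.5543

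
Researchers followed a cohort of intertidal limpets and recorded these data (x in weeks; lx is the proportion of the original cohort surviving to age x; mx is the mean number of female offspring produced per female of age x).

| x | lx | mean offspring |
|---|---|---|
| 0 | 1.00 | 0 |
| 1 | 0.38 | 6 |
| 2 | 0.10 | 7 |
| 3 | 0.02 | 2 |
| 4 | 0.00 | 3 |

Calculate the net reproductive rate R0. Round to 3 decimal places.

3.020

lx·mx by age: 0, 2.28, 0.7, 0.04, 0
R0 = Σ lx·mx = 3.02 → 3.020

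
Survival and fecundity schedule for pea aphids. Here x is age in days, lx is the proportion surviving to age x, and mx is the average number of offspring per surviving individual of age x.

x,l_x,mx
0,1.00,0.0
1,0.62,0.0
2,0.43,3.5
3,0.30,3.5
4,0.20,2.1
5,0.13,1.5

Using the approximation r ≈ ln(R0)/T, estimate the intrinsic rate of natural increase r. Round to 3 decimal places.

0.415

R0 = Σ lx·mx = 0 + 0 + 1.505 + 1.05 + 0.42 + 0.195 = 3.17
Σ x·lx·mx = 8.815; T = 8.815/3.17 = 2.78076…
r ≈ ln(R0)/T = ln(3.17)/2.78076… = 0.4149… → 0.415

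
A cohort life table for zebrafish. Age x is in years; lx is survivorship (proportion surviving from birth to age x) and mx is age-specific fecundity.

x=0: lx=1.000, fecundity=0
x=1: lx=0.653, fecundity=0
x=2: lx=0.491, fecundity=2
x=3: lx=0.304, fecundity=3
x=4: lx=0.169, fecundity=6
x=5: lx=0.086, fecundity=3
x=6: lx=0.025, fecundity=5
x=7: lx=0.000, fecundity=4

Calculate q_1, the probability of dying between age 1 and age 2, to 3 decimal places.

q_1 = (l_1 − l_2) / l_1 = (0.653 − 0.491) / 0.653
     = 0.162 / 0.653 = 0.248086… → 0.248

0.248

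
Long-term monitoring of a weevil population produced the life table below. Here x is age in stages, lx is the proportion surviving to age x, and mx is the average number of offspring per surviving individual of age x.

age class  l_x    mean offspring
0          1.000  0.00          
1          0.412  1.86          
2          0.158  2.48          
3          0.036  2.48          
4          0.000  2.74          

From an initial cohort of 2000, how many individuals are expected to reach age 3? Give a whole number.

Expected survivors = N0 · l_3 = 2000 × 0.036 = 72 → 72

72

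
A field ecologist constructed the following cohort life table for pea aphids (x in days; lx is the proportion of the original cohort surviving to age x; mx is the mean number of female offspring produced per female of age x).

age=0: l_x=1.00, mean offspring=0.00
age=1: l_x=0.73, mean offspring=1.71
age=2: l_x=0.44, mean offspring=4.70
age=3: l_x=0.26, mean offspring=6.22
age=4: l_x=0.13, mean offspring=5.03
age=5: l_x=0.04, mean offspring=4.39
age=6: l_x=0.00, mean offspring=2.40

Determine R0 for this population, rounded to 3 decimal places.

5.763

lx·mx by age: 0, 1.2483, 2.068, 1.6172, 0.6539, 0.1756, 0
R0 = Σ lx·mx = 5.763 → 5.763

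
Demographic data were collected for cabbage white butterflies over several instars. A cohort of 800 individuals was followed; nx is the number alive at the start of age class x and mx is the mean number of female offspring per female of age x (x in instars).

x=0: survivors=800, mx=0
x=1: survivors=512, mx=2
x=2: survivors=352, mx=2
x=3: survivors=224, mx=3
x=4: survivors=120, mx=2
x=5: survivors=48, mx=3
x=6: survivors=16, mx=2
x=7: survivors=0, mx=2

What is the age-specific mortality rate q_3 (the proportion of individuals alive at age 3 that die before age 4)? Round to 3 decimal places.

lx = nx/n0 = nx/800: 1, 0.64, 0.44, 0.28, 0.15, 0.06, 0.02, 0
q_3 = (l_3 − l_4) / l_3 = (0.28 − 0.15) / 0.28
     = 0.13 / 0.28 = 0.464286… → 0.464

0.464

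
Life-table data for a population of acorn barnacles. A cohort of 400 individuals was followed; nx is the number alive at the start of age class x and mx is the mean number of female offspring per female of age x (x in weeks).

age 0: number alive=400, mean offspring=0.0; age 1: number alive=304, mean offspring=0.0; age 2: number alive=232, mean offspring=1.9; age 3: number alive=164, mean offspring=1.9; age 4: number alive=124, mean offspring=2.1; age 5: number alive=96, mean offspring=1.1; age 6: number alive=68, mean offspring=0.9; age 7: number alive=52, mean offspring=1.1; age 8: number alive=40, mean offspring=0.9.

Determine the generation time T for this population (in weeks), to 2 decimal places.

lx = nx/n0 = nx/400: 1, 0.76, 0.58, 0.41, 0.31, 0.24, 0.17, 0.13, 0.1
lx·mx: 0, 0, 1.102, 0.779, 0.651, 0.264, 0.153, 0.143, 0.09 → R0 = 3.182
x·lx·mx: 0, 0, 2.204, 2.337, 2.604, 1.32, 0.918, 1.001, 0.72 → Σ = 11.104
T = 11.104 / 3.182 = 3.489629… → 3.49

3.49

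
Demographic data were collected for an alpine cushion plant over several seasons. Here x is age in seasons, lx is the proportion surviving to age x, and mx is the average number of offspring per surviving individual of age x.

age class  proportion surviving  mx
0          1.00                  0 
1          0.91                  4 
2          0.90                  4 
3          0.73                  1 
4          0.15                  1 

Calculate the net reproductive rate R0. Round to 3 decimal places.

lx·mx by age: 0, 3.64, 3.6, 0.73, 0.15
R0 = Σ lx·mx = 8.12 → 8.120

8.120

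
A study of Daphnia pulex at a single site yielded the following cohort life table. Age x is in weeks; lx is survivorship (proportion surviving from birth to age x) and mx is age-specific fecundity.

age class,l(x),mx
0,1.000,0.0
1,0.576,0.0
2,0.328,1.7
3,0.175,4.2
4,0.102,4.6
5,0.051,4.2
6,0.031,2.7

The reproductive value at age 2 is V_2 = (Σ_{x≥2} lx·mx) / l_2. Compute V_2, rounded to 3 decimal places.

lx·mx for x ≥ 2: 0.5576, 0.735, 0.4692, 0.2142, 0.0837 → sum = 2.0597
V_2 = 2.0597 / l_2 = 2.0597 / 0.328 = 6.279573… → 6.280

6.280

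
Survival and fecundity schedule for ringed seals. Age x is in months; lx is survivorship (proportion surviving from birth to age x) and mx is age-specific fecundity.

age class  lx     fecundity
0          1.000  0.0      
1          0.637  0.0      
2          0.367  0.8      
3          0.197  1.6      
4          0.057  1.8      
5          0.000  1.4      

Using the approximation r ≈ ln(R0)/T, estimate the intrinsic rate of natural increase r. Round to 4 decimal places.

R0 = Σ lx·mx = 0 + 0 + 0.2936 + 0.3152 + 0.1026 + 0 = 0.7114
Σ x·lx·mx = 1.9432; T = 1.9432/0.7114 = 2.73152…
r ≈ ln(R0)/T = ln(0.7114)/2.73152… = -0.124664… → -0.1247

-0.1247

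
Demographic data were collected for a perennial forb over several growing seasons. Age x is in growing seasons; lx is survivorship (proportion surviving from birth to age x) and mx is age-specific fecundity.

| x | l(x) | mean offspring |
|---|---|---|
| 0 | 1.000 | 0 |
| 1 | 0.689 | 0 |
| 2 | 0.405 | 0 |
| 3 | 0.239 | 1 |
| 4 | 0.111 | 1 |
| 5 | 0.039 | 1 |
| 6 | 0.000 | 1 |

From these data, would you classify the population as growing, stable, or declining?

R0 = Σ lx·mx = 0 + 0 + 0 + 0.239 + 0.111 + 0.039 + 0 = 0.389
R0 < 1, so the population is declining.

declining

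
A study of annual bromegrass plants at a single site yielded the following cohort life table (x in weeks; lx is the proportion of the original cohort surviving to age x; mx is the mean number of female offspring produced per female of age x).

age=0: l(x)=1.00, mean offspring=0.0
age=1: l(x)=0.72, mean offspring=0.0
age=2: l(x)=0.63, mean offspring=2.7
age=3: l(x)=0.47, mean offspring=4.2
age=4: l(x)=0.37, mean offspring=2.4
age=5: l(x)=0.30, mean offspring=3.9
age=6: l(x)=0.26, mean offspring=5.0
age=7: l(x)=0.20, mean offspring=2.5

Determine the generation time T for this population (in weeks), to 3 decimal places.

3.986

lx·mx: 0, 0, 1.701, 1.974, 0.888, 1.17, 1.3, 0.5 → R0 = 7.533
x·lx·mx: 0, 0, 3.402, 5.922, 3.552, 5.85, 7.8, 3.5 → Σ = 30.026
T = 30.026 / 7.533 = 3.985929… → 3.986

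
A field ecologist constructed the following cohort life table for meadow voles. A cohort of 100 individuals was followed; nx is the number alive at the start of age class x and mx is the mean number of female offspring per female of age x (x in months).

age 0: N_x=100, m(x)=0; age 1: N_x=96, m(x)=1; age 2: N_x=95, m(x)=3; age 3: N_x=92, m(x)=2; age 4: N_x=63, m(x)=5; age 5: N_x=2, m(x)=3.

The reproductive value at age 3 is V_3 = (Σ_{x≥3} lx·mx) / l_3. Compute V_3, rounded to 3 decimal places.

lx = nx/n0 = nx/100: 1, 0.96, 0.95, 0.92, 0.63, 0.02
lx·mx for x ≥ 3: 1.84, 3.15, 0.06 → sum = 5.05
V_3 = 5.05 / l_3 = 5.05 / 0.92 = 5.48913… → 5.489

5.489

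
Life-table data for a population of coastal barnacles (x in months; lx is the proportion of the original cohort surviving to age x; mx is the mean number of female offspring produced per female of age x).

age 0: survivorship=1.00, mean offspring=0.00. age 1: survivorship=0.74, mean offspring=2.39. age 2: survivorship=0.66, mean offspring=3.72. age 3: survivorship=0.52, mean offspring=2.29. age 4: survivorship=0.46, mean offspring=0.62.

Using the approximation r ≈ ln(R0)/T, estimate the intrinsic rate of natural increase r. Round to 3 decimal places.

0.871

R0 = Σ lx·mx = 0 + 1.7686 + 2.4552 + 1.1908 + 0.2852 = 5.6998
Σ x·lx·mx = 11.3922; T = 11.3922/5.6998 = 1.9987…
r ≈ ln(R0)/T = ln(5.6998)/1.9987… = 0.87078… → 0.871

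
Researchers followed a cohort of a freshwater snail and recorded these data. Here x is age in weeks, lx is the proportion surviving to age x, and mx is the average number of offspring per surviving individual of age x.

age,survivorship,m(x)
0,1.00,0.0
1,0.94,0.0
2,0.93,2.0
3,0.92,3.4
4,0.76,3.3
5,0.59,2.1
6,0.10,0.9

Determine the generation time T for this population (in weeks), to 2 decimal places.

lx·mx: 0, 0, 1.86, 3.128, 2.508, 1.239, 0.09 → R0 = 8.825
x·lx·mx: 0, 0, 3.72, 9.384, 10.032, 6.195, 0.54 → Σ = 29.871
T = 29.871 / 8.825 = 3.384816… → 3.38

3.38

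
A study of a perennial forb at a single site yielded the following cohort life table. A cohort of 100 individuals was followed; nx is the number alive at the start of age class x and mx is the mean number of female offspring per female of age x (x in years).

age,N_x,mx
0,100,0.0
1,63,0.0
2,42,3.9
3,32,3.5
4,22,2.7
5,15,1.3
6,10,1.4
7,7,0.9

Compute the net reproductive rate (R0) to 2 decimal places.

3.75

lx = nx/n0 = nx/100: 1, 0.63, 0.42, 0.32, 0.22, 0.15, 0.1, 0.07
lx·mx by age: 0, 0, 1.638, 1.12, 0.594, 0.195, 0.14, 0.063
R0 = Σ lx·mx = 3.75 → 3.75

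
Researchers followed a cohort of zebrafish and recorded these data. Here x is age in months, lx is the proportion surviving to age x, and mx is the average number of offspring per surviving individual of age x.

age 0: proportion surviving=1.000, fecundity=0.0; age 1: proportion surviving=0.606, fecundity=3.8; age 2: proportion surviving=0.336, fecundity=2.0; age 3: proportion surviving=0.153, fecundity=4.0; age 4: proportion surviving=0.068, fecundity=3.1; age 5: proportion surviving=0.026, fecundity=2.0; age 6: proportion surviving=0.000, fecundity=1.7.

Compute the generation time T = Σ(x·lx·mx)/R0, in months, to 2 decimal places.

1.71

lx·mx: 0, 2.3028, 0.672, 0.612, 0.2108, 0.052, 0 → R0 = 3.8496
x·lx·mx: 0, 2.3028, 1.344, 1.836, 0.8432, 0.26, 0 → Σ = 6.586
T = 6.586 / 3.8496 = 1.710827… → 1.71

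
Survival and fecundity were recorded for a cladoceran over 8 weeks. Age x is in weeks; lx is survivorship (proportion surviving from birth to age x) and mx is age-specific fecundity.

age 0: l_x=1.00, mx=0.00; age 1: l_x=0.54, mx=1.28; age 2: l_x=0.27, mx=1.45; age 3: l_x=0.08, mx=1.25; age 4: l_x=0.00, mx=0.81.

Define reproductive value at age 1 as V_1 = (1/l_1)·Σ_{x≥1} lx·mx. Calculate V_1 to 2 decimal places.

lx·mx for x ≥ 1: 0.6912, 0.3915, 0.1, 0 → sum = 1.1827
V_1 = 1.1827 / l_1 = 1.1827 / 0.54 = 2.190185… → 2.19

2.19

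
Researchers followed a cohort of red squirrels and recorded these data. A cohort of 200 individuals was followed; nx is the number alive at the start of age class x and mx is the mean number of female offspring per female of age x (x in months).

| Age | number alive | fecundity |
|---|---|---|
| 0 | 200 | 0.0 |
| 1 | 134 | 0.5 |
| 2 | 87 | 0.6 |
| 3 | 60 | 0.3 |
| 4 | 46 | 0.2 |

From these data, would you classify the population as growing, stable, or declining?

declining

lx = nx/n0 = nx/200: 1, 0.67, 0.435, 0.3, 0.23
R0 = Σ lx·mx = 0 + 0.335 + 0.261 + 0.09 + 0.046 = 0.732
R0 < 1, so the population is declining.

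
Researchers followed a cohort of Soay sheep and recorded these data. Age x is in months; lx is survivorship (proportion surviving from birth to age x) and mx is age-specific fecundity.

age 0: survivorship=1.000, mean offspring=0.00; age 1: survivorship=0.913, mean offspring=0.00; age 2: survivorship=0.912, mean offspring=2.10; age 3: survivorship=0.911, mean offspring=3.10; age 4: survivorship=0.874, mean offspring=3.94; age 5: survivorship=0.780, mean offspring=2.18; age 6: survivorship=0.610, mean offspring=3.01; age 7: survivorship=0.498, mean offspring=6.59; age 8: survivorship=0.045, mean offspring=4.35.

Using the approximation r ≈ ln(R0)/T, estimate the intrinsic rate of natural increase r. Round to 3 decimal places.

R0 = Σ lx·mx = 0 + 0 + 1.9152 + 2.8241 + 3.44356 + 1.7004 + 1.8361 + 3.28182 + 0.19575 = 15.19693
Σ x·lx·mx = 70.13428; T = 70.13428/15.19693 = 4.61503…
r ≈ ln(R0)/T = ln(15.19693)/4.61503… = 0.58962… → 0.590

0.590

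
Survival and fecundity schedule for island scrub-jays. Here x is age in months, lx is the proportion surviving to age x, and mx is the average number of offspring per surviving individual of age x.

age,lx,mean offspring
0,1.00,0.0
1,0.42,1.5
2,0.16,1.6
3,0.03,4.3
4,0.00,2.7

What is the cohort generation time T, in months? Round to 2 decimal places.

lx·mx: 0, 0.63, 0.256, 0.129, 0 → R0 = 1.015
x·lx·mx: 0, 0.63, 0.512, 0.387, 0 → Σ = 1.529
T = 1.529 / 1.015 = 1.506404… → 1.51

1.51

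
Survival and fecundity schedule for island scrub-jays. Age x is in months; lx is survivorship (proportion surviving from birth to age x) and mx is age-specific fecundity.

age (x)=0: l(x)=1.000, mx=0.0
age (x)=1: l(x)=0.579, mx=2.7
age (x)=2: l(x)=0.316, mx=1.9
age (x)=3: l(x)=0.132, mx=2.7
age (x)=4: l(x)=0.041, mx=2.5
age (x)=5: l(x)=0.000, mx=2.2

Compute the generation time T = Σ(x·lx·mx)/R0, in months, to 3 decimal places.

1.618

lx·mx: 0, 1.5633, 0.6004, 0.3564, 0.1025, 0 → R0 = 2.6226
x·lx·mx: 0, 1.5633, 1.2008, 1.0692, 0.41, 0 → Σ = 4.2433
T = 4.2433 / 2.6226 = 1.617975… → 1.618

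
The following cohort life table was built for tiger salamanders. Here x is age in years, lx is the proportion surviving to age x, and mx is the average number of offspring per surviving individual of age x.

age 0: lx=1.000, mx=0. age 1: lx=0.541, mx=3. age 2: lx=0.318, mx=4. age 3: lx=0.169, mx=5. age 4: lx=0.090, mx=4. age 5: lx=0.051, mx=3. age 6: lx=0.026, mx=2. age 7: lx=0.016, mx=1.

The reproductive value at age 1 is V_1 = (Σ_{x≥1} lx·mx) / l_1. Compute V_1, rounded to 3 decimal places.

lx·mx for x ≥ 1: 1.623, 1.272, 0.845, 0.36, 0.153, 0.052, 0.016 → sum = 4.321
V_1 = 4.321 / l_1 = 4.321 / 0.541 = 7.987061… → 7.987

7.987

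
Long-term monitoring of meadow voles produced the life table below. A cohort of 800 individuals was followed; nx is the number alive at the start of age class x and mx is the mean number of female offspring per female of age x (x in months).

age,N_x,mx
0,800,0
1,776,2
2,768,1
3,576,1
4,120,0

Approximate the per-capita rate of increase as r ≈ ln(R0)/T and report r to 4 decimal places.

0.7736

lx = nx/n0 = nx/800: 1, 0.97, 0.96, 0.72, 0.15
R0 = Σ lx·mx = 0 + 1.94 + 0.96 + 0.72 + 0 = 3.62
Σ x·lx·mx = 6.02; T = 6.02/3.62 = 1.66298…
r ≈ ln(R0)/T = ln(3.62)/1.66298… = 0.773594… → 0.7736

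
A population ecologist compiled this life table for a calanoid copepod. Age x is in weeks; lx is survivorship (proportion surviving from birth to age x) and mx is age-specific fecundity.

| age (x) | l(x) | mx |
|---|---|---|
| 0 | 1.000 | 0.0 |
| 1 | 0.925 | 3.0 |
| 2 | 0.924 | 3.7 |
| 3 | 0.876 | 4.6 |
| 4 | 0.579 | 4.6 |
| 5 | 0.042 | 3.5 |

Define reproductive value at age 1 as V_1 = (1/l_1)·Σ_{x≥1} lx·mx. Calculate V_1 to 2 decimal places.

lx·mx for x ≥ 1: 2.775, 3.4188, 4.0296, 2.6634, 0.147 → sum = 13.0338
V_1 = 13.0338 / l_1 = 13.0338 / 0.925 = 14.090595… → 14.09

14.09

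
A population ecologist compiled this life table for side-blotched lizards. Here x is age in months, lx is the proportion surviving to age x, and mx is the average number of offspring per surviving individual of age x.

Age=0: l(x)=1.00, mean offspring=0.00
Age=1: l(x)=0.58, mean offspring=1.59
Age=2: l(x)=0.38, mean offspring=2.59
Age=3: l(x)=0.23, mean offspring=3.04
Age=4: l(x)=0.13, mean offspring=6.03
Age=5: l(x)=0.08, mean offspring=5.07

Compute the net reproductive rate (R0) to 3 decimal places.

3.795

lx·mx by age: 0, 0.9222, 0.9842, 0.6992, 0.7839, 0.4056
R0 = Σ lx·mx = 3.7951 → 3.795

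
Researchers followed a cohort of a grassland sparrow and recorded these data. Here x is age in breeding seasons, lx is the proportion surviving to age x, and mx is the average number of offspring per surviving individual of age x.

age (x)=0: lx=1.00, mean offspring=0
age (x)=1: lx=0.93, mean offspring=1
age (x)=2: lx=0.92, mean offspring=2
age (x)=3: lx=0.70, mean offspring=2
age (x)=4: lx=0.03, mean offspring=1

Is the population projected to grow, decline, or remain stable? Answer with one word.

growing

R0 = Σ lx·mx = 0 + 0.93 + 1.84 + 1.4 + 0.03 = 4.2
R0 > 1, so the population is growing.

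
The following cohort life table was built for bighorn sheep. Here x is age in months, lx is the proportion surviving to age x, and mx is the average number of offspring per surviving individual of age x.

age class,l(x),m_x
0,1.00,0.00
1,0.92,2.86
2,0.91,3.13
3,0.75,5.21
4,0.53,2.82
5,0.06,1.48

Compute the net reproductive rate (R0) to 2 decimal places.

10.97

lx·mx by age: 0, 2.6312, 2.8483, 3.9075, 1.4946, 0.0888
R0 = Σ lx·mx = 10.9704 → 10.97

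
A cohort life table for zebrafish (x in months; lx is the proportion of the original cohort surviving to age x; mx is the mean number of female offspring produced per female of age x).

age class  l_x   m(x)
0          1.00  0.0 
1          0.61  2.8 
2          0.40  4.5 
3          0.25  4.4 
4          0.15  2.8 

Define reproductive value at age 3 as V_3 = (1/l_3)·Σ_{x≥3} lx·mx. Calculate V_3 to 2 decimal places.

6.08

lx·mx for x ≥ 3: 1.1, 0.42 → sum = 1.52
V_3 = 1.52 / l_3 = 1.52 / 0.25 = 6.08 → 6.08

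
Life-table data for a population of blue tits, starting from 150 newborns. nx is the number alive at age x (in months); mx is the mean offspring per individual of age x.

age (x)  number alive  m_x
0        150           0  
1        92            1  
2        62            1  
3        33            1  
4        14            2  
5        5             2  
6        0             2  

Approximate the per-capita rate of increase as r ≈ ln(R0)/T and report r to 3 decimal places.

0.191

lx = nx/n0 = nx/150: 1, 0.61333…, 0.41333…, 0.22, 0.09333…, 0.03333…, 0
R0 = Σ lx·mx = 0 + 0.61333… + 0.41333… + 0.22 + 0.18667… + 0.06667… + 0 = 1.5…
Σ x·lx·mx = 3.18…; T = 3.18…/1.5… = 2.12…
r ≈ ln(R0)/T = ln(1.5…)/2.12… = 0.19126… → 0.191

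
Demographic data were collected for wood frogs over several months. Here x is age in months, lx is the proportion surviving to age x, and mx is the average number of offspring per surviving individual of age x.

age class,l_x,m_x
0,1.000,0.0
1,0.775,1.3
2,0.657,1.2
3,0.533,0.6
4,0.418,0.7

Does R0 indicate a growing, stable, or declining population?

growing

R0 = Σ lx·mx = 0 + 1.0075 + 0.7884 + 0.3198 + 0.2926 = 2.4083
R0 > 1, so the population is growing.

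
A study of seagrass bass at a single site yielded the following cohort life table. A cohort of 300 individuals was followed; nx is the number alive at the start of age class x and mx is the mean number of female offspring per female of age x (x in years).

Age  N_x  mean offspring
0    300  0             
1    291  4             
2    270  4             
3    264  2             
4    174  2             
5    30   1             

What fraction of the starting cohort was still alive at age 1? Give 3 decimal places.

0.970

l_1 = n_1/n_0 = 291/300 = 0.97 → 0.970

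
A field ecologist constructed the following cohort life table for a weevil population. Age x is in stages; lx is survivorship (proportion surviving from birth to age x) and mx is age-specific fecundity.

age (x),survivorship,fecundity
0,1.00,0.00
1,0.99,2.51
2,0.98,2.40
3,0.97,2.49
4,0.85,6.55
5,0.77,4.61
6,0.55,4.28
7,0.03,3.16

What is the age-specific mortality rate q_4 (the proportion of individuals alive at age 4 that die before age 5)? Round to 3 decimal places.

q_4 = (l_4 − l_5) / l_4 = (0.85 − 0.77) / 0.85
     = 0.08 / 0.85 = 0.094118… → 0.094

0.094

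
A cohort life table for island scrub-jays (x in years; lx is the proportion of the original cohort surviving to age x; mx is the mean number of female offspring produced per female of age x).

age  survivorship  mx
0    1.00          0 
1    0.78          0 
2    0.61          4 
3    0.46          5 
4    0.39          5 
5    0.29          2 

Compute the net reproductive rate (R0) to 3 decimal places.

lx·mx by age: 0, 0, 2.44, 2.3, 1.95, 0.58
R0 = Σ lx·mx = 7.27 → 7.270

7.270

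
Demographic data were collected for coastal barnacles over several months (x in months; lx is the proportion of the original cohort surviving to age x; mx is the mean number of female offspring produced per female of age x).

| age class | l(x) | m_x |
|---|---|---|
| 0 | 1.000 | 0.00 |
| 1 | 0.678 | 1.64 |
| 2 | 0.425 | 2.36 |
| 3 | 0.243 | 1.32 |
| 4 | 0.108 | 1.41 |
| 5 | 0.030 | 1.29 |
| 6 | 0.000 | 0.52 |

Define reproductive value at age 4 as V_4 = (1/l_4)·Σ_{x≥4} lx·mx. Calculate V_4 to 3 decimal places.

lx·mx for x ≥ 4: 0.15228, 0.0387, 0 → sum = 0.19098
V_4 = 0.19098 / l_4 = 0.19098 / 0.108 = 1.768333… → 1.768

1.768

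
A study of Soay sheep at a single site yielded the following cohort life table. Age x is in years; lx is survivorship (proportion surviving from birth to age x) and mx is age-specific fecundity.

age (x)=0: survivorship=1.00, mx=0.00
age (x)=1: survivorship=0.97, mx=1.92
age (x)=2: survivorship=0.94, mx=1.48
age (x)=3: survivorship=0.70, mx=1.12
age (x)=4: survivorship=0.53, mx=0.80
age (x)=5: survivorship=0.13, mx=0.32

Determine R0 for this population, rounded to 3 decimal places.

4.503

lx·mx by age: 0, 1.8624, 1.3912, 0.784, 0.424, 0.0416
R0 = Σ lx·mx = 4.5032 → 4.503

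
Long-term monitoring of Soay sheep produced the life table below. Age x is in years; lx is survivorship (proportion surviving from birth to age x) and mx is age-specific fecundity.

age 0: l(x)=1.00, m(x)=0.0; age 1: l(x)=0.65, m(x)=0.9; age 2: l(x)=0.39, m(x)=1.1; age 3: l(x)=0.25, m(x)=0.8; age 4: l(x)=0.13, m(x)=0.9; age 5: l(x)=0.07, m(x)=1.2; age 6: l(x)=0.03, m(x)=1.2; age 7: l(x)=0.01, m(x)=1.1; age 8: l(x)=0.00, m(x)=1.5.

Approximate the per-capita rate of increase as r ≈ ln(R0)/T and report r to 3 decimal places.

R0 = Σ lx·mx = 0 + 0.585 + 0.429 + 0.2 + 0.117 + 0.084 + 0.036 + 0.011 + 0 = 1.462
Σ x·lx·mx = 3.224; T = 3.224/1.462 = 2.2052…
r ≈ ln(R0)/T = ln(1.462)/2.2052… = 0.17223… → 0.172

0.172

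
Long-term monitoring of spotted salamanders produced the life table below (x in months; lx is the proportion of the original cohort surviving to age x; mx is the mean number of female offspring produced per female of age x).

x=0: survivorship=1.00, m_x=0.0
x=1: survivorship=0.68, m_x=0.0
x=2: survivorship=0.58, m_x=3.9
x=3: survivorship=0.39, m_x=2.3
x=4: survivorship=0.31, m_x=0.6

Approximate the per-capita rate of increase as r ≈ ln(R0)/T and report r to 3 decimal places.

R0 = Σ lx·mx = 0 + 0 + 2.262 + 0.897 + 0.186 = 3.345
Σ x·lx·mx = 7.959; T = 7.959/3.345 = 2.37937…
r ≈ ln(R0)/T = ln(3.345)/2.37937… = 0.50747… → 0.507

0.507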